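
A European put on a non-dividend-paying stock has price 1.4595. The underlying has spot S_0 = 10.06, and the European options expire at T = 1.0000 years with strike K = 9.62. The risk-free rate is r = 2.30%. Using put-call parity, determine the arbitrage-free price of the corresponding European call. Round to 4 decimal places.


Answer: Call price = 2.1182

Derivation:
Put-call parity: C - P = S_0 * exp(-qT) - K * exp(-rT).
S_0 * exp(-qT) = 10.0600 * 1.00000000 = 10.06000000
K * exp(-rT) = 9.6200 * 0.97726248 = 9.40126509
C = P + S*exp(-qT) - K*exp(-rT)
C = 1.4595 + 10.06000000 - 9.40126509 = 2.1182


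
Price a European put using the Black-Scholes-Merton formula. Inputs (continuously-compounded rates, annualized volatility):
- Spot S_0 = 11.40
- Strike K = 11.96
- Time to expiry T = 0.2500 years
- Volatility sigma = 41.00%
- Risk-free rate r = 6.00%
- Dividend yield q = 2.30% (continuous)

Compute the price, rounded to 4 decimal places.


d1 = (ln(S/K) + (r - q + 0.5*sigma^2) * T) / (sigma * sqrt(T)) = -0.08630192
d2 = d1 - sigma * sqrt(T) = -0.29130192
exp(-rT) = 0.98511194; exp(-qT) = 0.99426650
P = K * exp(-rT) * N(-d2) - S_0 * exp(-qT) * N(-d1)
N(-d1) = 0.53438679; N(-d2) = 0.61458979
P = 11.9600 * 0.98511194 * 0.61458979 - 11.4000 * 0.99426650 * 0.53438679 = 1.1840

Answer: Price = 1.1840


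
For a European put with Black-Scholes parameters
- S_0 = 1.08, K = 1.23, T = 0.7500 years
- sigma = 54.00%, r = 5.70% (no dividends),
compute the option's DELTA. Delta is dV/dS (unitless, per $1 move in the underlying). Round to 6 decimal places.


d1 = 0.0471435827; d2 = -0.4205101353
phi(d1) = 0.3984991986; exp(-qT) = 1.0000000000; exp(-rT) = 0.9581508979
N(-d1) = 0.4811993960
Delta = -exp(-qT) * N(-d1) = -1.0000000000 * 0.4811993960 = -0.481199

Answer: Delta = -0.481199


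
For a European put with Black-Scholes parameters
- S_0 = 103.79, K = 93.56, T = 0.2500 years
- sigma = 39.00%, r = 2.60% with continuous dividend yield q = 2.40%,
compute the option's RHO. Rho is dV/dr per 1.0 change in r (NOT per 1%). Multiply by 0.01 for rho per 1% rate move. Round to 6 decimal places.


d1 = 0.6322009501; d2 = 0.4372009501
phi(d1) = 0.3266788980; exp(-qT) = 0.9940179641; exp(-rT) = 0.9935210793
N(-d2) = 0.3309828104
Rho = -K*T*exp(-rT)*N(-d2) = -93.5600 * 0.2500 * 0.9935210793 * 0.3309828104 = -7.691530

Answer: Rho = -7.691530


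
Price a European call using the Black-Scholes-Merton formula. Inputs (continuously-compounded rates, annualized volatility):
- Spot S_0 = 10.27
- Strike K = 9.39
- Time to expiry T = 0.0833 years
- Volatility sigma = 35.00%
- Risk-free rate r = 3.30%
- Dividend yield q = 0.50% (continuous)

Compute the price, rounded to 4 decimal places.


d1 = (ln(S/K) + (r - q + 0.5*sigma^2) * T) / (sigma * sqrt(T)) = 0.96040401
d2 = d1 - sigma * sqrt(T) = 0.85938792
exp(-rT) = 0.99725487; exp(-qT) = 0.99958359
C = S_0 * exp(-qT) * N(d1) - K * exp(-rT) * N(d2)
N(d1) = 0.83157404; N(d2) = 0.80493673
C = 10.2700 * 0.99958359 * 0.83157404 - 9.3900 * 0.99725487 * 0.80493673 = 0.9991

Answer: Price = 0.9991


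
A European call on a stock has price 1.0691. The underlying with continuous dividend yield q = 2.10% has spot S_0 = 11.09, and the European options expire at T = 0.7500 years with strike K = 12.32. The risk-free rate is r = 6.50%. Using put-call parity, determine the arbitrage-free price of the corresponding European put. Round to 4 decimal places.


Answer: Put price = 1.8862

Derivation:
Put-call parity: C - P = S_0 * exp(-qT) - K * exp(-rT).
S_0 * exp(-qT) = 11.0900 * 0.98437338 = 10.91670081
K * exp(-rT) = 12.3200 * 0.95241920 = 11.73380460
P = C - S*exp(-qT) + K*exp(-rT)
P = 1.0691 - 10.91670081 + 11.73380460 = 1.8862


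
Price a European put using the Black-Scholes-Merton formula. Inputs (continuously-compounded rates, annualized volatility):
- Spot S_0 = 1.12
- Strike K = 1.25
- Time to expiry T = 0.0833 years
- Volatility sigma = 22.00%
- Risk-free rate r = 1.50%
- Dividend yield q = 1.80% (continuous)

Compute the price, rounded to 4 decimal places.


Answer: Price = 0.1314

Derivation:
d1 = (ln(S/K) + (r - q + 0.5*sigma^2) * T) / (sigma * sqrt(T)) = -1.70166941
d2 = d1 - sigma * sqrt(T) = -1.76516524
exp(-rT) = 0.99875128; exp(-qT) = 0.99850172
P = K * exp(-rT) * N(-d2) - S_0 * exp(-qT) * N(-d1)
N(-d1) = 0.95559132; N(-d2) = 0.96123200
P = 1.2500 * 0.99875128 * 0.96123200 - 1.1200 * 0.99850172 * 0.95559132 = 0.1314


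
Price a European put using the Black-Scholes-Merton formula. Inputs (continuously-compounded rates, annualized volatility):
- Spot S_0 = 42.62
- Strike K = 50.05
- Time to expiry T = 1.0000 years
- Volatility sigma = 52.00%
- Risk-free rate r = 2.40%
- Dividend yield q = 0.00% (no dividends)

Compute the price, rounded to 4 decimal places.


d1 = (ln(S/K) + (r - q + 0.5*sigma^2) * T) / (sigma * sqrt(T)) = -0.00288246
d2 = d1 - sigma * sqrt(T) = -0.52288246
exp(-rT) = 0.97628571; exp(-qT) = 1.00000000
P = K * exp(-rT) * N(-d2) - S_0 * exp(-qT) * N(-d1)
N(-d1) = 0.50114993; N(-d2) = 0.69947197
P = 50.0500 * 0.97628571 * 0.69947197 - 42.6200 * 1.00000000 * 0.50114993 = 12.8194

Answer: Price = 12.8194


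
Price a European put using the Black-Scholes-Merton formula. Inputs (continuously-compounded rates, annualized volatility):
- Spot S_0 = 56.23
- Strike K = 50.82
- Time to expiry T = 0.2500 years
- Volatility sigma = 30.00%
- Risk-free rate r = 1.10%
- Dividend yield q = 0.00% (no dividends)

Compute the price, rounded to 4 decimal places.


Answer: Price = 1.1564

Derivation:
d1 = (ln(S/K) + (r - q + 0.5*sigma^2) * T) / (sigma * sqrt(T)) = 0.76773630
d2 = d1 - sigma * sqrt(T) = 0.61773630
exp(-rT) = 0.99725378; exp(-qT) = 1.00000000
P = K * exp(-rT) * N(-d2) - S_0 * exp(-qT) * N(-d1)
N(-d1) = 0.22132193; N(-d2) = 0.26837459
P = 50.8200 * 0.99725378 * 0.26837459 - 56.2300 * 1.00000000 * 0.22132193 = 1.1564


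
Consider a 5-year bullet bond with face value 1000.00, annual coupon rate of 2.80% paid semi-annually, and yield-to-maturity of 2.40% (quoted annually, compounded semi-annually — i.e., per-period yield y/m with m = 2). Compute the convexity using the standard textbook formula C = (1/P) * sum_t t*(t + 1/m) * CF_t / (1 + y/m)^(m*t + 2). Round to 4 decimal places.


Answer: Convexity = 24.7400

Derivation:
Coupon per period c = face * coupon_rate / m = 14.000000
Periods per year m = 2; per-period yield y/m = 0.012000
Number of cashflows N = 10
Cashflows (t years, CF_t, discount factor 1/(1+y/m)^(m*t), PV):
  t = 0.5000: CF_t = 14.000000, DF = 0.988142, PV = 13.833992
  t = 1.0000: CF_t = 14.000000, DF = 0.976425, PV = 13.669953
  t = 1.5000: CF_t = 14.000000, DF = 0.964847, PV = 13.507858
  t = 2.0000: CF_t = 14.000000, DF = 0.953406, PV = 13.347686
  t = 2.5000: CF_t = 14.000000, DF = 0.942101, PV = 13.189413
  t = 3.0000: CF_t = 14.000000, DF = 0.930930, PV = 13.033017
  t = 3.5000: CF_t = 14.000000, DF = 0.919891, PV = 12.878475
  t = 4.0000: CF_t = 14.000000, DF = 0.908983, PV = 12.725766
  t = 4.5000: CF_t = 14.000000, DF = 0.898205, PV = 12.574868
  t = 5.0000: CF_t = 1014.000000, DF = 0.887554, PV = 899.979941
Price P = sum_t PV_t = 1018.740970
Convexity numerator sum_t t*(t + 1/m) * CF_t / (1+y/m)^(m*t + 2):
  t = 0.5000: term = 6.753929
  t = 1.0000: term = 20.021529
  t = 1.5000: term = 39.568240
  t = 2.0000: term = 65.165085
  t = 2.5000: term = 96.588564
  t = 3.0000: term = 133.620544
  t = 3.5000: term = 176.048147
  t = 4.0000: term = 223.663654
  t = 4.5000: term = 276.264395
  t = 5.0000: term = 24165.984844
Convexity = (1/P) * sum = 25203.678931 / 1018.740970 = 24.740027


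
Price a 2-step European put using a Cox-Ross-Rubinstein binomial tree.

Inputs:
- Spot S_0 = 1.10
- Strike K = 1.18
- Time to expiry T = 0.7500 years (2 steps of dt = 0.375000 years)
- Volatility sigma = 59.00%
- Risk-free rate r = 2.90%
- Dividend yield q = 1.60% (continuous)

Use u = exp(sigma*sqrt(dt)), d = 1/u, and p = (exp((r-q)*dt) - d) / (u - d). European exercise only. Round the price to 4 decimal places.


dt = T/N = 0.375000
u = exp(sigma*sqrt(dt)) = 1.435194; d = 1/u = 0.696770
p = (exp((r-q)*dt) - d) / (u - d) = 0.417263
Discount per step: exp(-r*dt) = 0.989184
Stock lattice S(k, i) with i counting down-moves:
  k=0: S(0,0) = 1.1000
  k=1: S(1,0) = 1.5787; S(1,1) = 0.7664
  k=2: S(2,0) = 2.2658; S(2,1) = 1.1000; S(2,2) = 0.5340
Terminal payoffs V(N, i) = max(K - S_T, 0):
  V(2,0) = 0.000000; V(2,1) = 0.080000; V(2,2) = 0.645963
Backward induction: V(k, i) = exp(-r*dt) * [p * V(k+1, i) + (1-p) * V(k+1, i+1)].
  V(1,0) = exp(-r*dt) * [p*0.000000 + (1-p)*0.080000] = 0.046115
  V(1,1) = exp(-r*dt) * [p*0.080000 + (1-p)*0.645963] = 0.405375
  V(0,0) = exp(-r*dt) * [p*0.046115 + (1-p)*0.405375] = 0.252706

Answer: Price = V(0,0) = 0.2527


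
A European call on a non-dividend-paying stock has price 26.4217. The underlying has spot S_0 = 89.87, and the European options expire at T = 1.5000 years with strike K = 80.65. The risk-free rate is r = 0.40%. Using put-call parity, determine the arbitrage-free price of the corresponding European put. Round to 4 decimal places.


Put-call parity: C - P = S_0 * exp(-qT) - K * exp(-rT).
S_0 * exp(-qT) = 89.8700 * 1.00000000 = 89.87000000
K * exp(-rT) = 80.6500 * 0.99401796 = 80.16754880
P = C - S*exp(-qT) + K*exp(-rT)
P = 26.4217 - 89.87000000 + 80.16754880 = 16.7192

Answer: Put price = 16.7192


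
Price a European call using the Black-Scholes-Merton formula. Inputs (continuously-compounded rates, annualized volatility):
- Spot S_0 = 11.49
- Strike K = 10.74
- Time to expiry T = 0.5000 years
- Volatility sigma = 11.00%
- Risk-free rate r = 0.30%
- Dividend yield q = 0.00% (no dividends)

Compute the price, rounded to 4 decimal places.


d1 = (ln(S/K) + (r - q + 0.5*sigma^2) * T) / (sigma * sqrt(T)) = 0.92601422
d2 = d1 - sigma * sqrt(T) = 0.84823247
exp(-rT) = 0.99850112; exp(-qT) = 1.00000000
C = S_0 * exp(-qT) * N(d1) - K * exp(-rT) * N(d2)
N(d1) = 0.82278070; N(d2) = 0.80184574
C = 11.4900 * 1.00000000 * 0.82278070 - 10.7400 * 0.99850112 * 0.80184574 = 0.8548

Answer: Price = 0.8548


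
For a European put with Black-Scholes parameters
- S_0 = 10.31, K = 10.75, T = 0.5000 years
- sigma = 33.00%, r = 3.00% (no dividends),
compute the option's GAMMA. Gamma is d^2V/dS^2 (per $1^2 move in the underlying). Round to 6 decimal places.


d1 = 0.0018579486; d2 = -0.2314872892
phi(d1) = 0.3989415918; exp(-qT) = 1.0000000000; exp(-rT) = 0.9851119396
Gamma = exp(-qT) * phi(d1) / (S * sigma * sqrt(T)) = 1.0000000000 * 0.3989415918 / (10.3100 * 0.3300 * 0.7071067812) = 0.165826

Answer: Gamma = 0.165826


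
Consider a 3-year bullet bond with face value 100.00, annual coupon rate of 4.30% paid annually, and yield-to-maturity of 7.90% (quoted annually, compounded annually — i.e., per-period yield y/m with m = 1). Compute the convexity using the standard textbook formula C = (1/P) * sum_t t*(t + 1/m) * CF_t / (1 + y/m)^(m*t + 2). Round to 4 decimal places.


Answer: Convexity = 9.7199

Derivation:
Coupon per period c = face * coupon_rate / m = 4.300000
Periods per year m = 1; per-period yield y/m = 0.079000
Number of cashflows N = 3
Cashflows (t years, CF_t, discount factor 1/(1+y/m)^(m*t), PV):
  t = 1.0000: CF_t = 4.300000, DF = 0.926784, PV = 3.985171
  t = 2.0000: CF_t = 4.300000, DF = 0.858929, PV = 3.693393
  t = 3.0000: CF_t = 104.300000, DF = 0.796041, PV = 83.027120
Price P = sum_t PV_t = 90.705685
Convexity numerator sum_t t*(t + 1/m) * CF_t / (1+y/m)^(m*t + 2):
  t = 1.0000: term = 6.845956
  t = 2.0000: term = 19.034169
  t = 3.0000: term = 855.772509
Convexity = (1/P) * sum = 881.652635 / 90.705685 = 9.719927


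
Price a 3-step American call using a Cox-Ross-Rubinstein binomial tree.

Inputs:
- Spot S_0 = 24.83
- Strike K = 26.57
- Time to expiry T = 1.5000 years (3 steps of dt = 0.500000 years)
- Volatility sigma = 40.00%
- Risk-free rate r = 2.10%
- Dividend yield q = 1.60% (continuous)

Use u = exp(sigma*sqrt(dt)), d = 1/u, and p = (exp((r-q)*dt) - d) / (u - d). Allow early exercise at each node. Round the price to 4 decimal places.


dt = T/N = 0.500000
u = exp(sigma*sqrt(dt)) = 1.326896; d = 1/u = 0.753638
p = (exp((r-q)*dt) - d) / (u - d) = 0.434123
Discount per step: exp(-r*dt) = 0.989555
Stock lattice S(k, i) with i counting down-moves:
  k=0: S(0,0) = 24.8300
  k=1: S(1,0) = 32.9468; S(1,1) = 18.7128
  k=2: S(2,0) = 43.7170; S(2,1) = 24.8300; S(2,2) = 14.1027
  k=3: S(3,0) = 58.0080; S(3,1) = 32.9468; S(3,2) = 18.7128; S(3,3) = 10.6283
Terminal payoffs V(N, i) = max(S_T - K, 0):
  V(3,0) = 31.437989; V(3,1) = 6.376839; V(3,2) = 0.000000; V(3,3) = 0.000000
Backward induction: V(k, i) = exp(-r*dt) * [p * V(k+1, i) + (1-p) * V(k+1, i+1)]; then take max(V_cont, immediate exercise) for American.
  V(2,0) = exp(-r*dt) * [p*31.437989 + (1-p)*6.376839] = 17.076227; exercise = 17.147043; V(2,0) = max -> 17.147043
  V(2,1) = exp(-r*dt) * [p*6.376839 + (1-p)*0.000000] = 2.739420; exercise = 0.000000; V(2,1) = max -> 2.739420
  V(2,2) = exp(-r*dt) * [p*0.000000 + (1-p)*0.000000] = 0.000000; exercise = 0.000000; V(2,2) = max -> 0.000000
  V(1,0) = exp(-r*dt) * [p*17.147043 + (1-p)*2.739420] = 8.900163; exercise = 6.376839; V(1,0) = max -> 8.900163
  V(1,1) = exp(-r*dt) * [p*2.739420 + (1-p)*0.000000] = 1.176825; exercise = 0.000000; V(1,1) = max -> 1.176825
  V(0,0) = exp(-r*dt) * [p*8.900163 + (1-p)*1.176825] = 4.482394; exercise = 0.000000; V(0,0) = max -> 4.482394

Answer: Price = V(0,0) = 4.4824


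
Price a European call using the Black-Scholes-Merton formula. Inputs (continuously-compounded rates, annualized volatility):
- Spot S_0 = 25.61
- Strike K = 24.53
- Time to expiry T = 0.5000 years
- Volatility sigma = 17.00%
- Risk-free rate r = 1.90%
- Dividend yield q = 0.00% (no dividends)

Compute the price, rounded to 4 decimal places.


Answer: Price = 1.9644

Derivation:
d1 = (ln(S/K) + (r - q + 0.5*sigma^2) * T) / (sigma * sqrt(T)) = 0.49756227
d2 = d1 - sigma * sqrt(T) = 0.37735412
exp(-rT) = 0.99054498; exp(-qT) = 1.00000000
C = S_0 * exp(-qT) * N(d1) - K * exp(-rT) * N(d2)
N(d1) = 0.69060370; N(d2) = 0.64704477
C = 25.6100 * 1.00000000 * 0.69060370 - 24.5300 * 0.99054498 * 0.64704477 = 1.9644


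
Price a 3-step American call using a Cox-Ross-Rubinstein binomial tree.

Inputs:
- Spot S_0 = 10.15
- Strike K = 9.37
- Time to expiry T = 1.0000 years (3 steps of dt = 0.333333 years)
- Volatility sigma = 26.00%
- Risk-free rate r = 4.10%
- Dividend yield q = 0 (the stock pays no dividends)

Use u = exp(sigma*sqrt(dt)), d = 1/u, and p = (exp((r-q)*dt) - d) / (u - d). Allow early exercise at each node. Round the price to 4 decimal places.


dt = T/N = 0.333333
u = exp(sigma*sqrt(dt)) = 1.161963; d = 1/u = 0.860612
p = (exp((r-q)*dt) - d) / (u - d) = 0.508205
Discount per step: exp(-r*dt) = 0.986426
Stock lattice S(k, i) with i counting down-moves:
  k=0: S(0,0) = 10.1500
  k=1: S(1,0) = 11.7939; S(1,1) = 8.7352
  k=2: S(2,0) = 13.7041; S(2,1) = 10.1500; S(2,2) = 7.5176
  k=3: S(3,0) = 15.9237; S(3,1) = 11.7939; S(3,2) = 8.7352; S(3,3) = 6.4698
Terminal payoffs V(N, i) = max(S_T - K, 0):
  V(3,0) = 6.553674; V(3,1) = 2.423927; V(3,2) = 0.000000; V(3,3) = 0.000000
Backward induction: V(k, i) = exp(-r*dt) * [p * V(k+1, i) + (1-p) * V(k+1, i+1)]; then take max(V_cont, immediate exercise) for American.
  V(2,0) = exp(-r*dt) * [p*6.553674 + (1-p)*2.423927] = 4.461296; exercise = 4.334111; V(2,0) = max -> 4.461296
  V(2,1) = exp(-r*dt) * [p*2.423927 + (1-p)*0.000000] = 1.215132; exercise = 0.780000; V(2,1) = max -> 1.215132
  V(2,2) = exp(-r*dt) * [p*0.000000 + (1-p)*0.000000] = 0.000000; exercise = 0.000000; V(2,2) = max -> 0.000000
  V(1,0) = exp(-r*dt) * [p*4.461296 + (1-p)*1.215132] = 2.825963; exercise = 2.423927; V(1,0) = max -> 2.825963
  V(1,1) = exp(-r*dt) * [p*1.215132 + (1-p)*0.000000] = 0.609154; exercise = 0.000000; V(1,1) = max -> 0.609154
  V(0,0) = exp(-r*dt) * [p*2.825963 + (1-p)*0.609154] = 1.712187; exercise = 0.780000; V(0,0) = max -> 1.712187

Answer: Price = V(0,0) = 1.7122


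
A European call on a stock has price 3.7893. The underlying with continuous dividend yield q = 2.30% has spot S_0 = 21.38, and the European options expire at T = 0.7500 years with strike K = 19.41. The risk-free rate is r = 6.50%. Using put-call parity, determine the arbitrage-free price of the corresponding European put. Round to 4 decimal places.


Answer: Put price = 1.2614

Derivation:
Put-call parity: C - P = S_0 * exp(-qT) - K * exp(-rT).
S_0 * exp(-qT) = 21.3800 * 0.98289793 = 21.01435773
K * exp(-rT) = 19.4100 * 0.95241920 = 18.48645676
P = C - S*exp(-qT) + K*exp(-rT)
P = 3.7893 - 21.01435773 + 18.48645676 = 1.2614


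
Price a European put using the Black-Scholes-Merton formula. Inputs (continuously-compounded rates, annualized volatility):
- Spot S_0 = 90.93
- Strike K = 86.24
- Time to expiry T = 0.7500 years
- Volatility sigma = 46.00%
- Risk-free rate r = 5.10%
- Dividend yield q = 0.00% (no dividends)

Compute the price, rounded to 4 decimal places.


d1 = (ln(S/K) + (r - q + 0.5*sigma^2) * T) / (sigma * sqrt(T)) = 0.42813252
d2 = d1 - sigma * sqrt(T) = 0.02976083
exp(-rT) = 0.96247229; exp(-qT) = 1.00000000
P = K * exp(-rT) * N(-d2) - S_0 * exp(-qT) * N(-d1)
N(-d1) = 0.33427732; N(-d2) = 0.48812890
P = 86.2400 * 0.96247229 * 0.48812890 - 90.9300 * 1.00000000 * 0.33427732 = 10.1206

Answer: Price = 10.1206


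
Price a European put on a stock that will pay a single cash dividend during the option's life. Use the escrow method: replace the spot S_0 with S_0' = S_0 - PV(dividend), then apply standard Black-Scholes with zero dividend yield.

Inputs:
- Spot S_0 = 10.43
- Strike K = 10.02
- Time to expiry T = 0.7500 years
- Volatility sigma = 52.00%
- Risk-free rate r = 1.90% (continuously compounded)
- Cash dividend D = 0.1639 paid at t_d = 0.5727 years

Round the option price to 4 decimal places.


Answer: Price = 1.6062

Derivation:
PV(D) = D * exp(-r * t_d) = 0.1639 * 0.98917769 = 0.16212622
S_0' = S_0 - PV(D) = 10.4300 - 0.16212622 = 10.26787378
d1 = (ln(S_0'/K) + (r + sigma^2/2)*T) / (sigma*sqrt(T)) = 0.31107383
d2 = d1 - sigma*sqrt(T) = -0.13925938
exp(-rT) = 0.98585105
N(-d1) = 0.37787225; N(-d2) = 0.55537741
P = K * exp(-rT) * N(-d2) - S_0' * N(-d1) = 10.0200 * 0.98585105 * 0.55537741 - 10.26787378 * 0.37787225 = 1.6062


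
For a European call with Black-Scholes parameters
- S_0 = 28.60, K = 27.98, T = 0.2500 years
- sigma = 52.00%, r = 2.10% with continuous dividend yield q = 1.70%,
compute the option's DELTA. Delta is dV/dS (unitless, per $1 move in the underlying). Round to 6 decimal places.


Answer: Delta = 0.583854

Derivation:
d1 = 0.2181413407; d2 = -0.0418586593
phi(d1) = 0.3895623477; exp(-qT) = 0.9957590185; exp(-rT) = 0.9947637572
N(d1) = 0.5863405062
Delta = exp(-qT) * N(d1) = 0.9957590185 * 0.5863405062 = 0.583854


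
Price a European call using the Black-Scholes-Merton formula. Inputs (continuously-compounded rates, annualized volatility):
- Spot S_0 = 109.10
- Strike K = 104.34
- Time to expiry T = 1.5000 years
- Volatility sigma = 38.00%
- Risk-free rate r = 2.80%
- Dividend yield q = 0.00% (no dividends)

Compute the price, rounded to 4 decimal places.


Answer: Price = 24.0942

Derivation:
d1 = (ln(S/K) + (r - q + 0.5*sigma^2) * T) / (sigma * sqrt(T)) = 0.41879849
d2 = d1 - sigma * sqrt(T) = -0.04660456
exp(-rT) = 0.95886978; exp(-qT) = 1.00000000
C = S_0 * exp(-qT) * N(d1) - K * exp(-rT) * N(d2)
N(d1) = 0.66231830; N(d2) = 0.48141420
C = 109.1000 * 1.00000000 * 0.66231830 - 104.3400 * 0.95886978 * 0.48141420 = 24.0942


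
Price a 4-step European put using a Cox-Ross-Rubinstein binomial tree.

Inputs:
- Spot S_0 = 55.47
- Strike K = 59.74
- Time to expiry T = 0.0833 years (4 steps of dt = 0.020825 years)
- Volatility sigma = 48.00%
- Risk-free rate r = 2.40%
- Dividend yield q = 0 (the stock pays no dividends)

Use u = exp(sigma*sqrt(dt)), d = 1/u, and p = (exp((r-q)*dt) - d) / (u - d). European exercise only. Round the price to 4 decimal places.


dt = T/N = 0.020825
u = exp(sigma*sqrt(dt)) = 1.071724; d = 1/u = 0.933076
p = (exp((r-q)*dt) - d) / (u - d) = 0.486296
Discount per step: exp(-r*dt) = 0.999500
Stock lattice S(k, i) with i counting down-moves:
  k=0: S(0,0) = 55.4700
  k=1: S(1,0) = 59.4485; S(1,1) = 51.7577
  k=2: S(2,0) = 63.7124; S(2,1) = 55.4700; S(2,2) = 48.2939
  k=3: S(3,0) = 68.2820; S(3,1) = 59.4485; S(3,2) = 51.7577; S(3,3) = 45.0619
  k=4: S(4,0) = 73.1795; S(4,1) = 63.7124; S(4,2) = 55.4700; S(4,3) = 48.2939; S(4,4) = 42.0462
Terminal payoffs V(N, i) = max(K - S_T, 0):
  V(4,0) = 0.000000; V(4,1) = 0.000000; V(4,2) = 4.270000; V(4,3) = 11.446065; V(4,4) = 17.693774
Backward induction: V(k, i) = exp(-r*dt) * [p * V(k+1, i) + (1-p) * V(k+1, i+1)].
  V(3,0) = exp(-r*dt) * [p*0.000000 + (1-p)*0.000000] = 0.000000
  V(3,1) = exp(-r*dt) * [p*0.000000 + (1-p)*4.270000] = 2.192422
  V(3,2) = exp(-r*dt) * [p*4.270000 + (1-p)*11.446065] = 7.952400
  V(3,3) = exp(-r*dt) * [p*11.446065 + (1-p)*17.693774] = 14.648217
  V(2,0) = exp(-r*dt) * [p*0.000000 + (1-p)*2.192422] = 1.125694
  V(2,1) = exp(-r*dt) * [p*2.192422 + (1-p)*7.952400] = 5.148774
  V(2,2) = exp(-r*dt) * [p*7.952400 + (1-p)*14.648217] = 11.386379
  V(1,0) = exp(-r*dt) * [p*1.125694 + (1-p)*5.148774] = 3.190773
  V(1,1) = exp(-r*dt) * [p*5.148774 + (1-p)*11.386379] = 8.348885
  V(0,0) = exp(-r*dt) * [p*3.190773 + (1-p)*8.348885] = 5.837599

Answer: Price = V(0,0) = 5.8376


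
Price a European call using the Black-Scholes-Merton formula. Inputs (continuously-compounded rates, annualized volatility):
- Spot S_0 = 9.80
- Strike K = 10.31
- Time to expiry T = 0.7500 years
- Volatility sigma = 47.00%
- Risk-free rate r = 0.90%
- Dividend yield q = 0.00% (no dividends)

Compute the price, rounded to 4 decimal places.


Answer: Price = 1.4049

Derivation:
d1 = (ln(S/K) + (r - q + 0.5*sigma^2) * T) / (sigma * sqrt(T)) = 0.09546078
d2 = d1 - sigma * sqrt(T) = -0.31157116
exp(-rT) = 0.99327273; exp(-qT) = 1.00000000
C = S_0 * exp(-qT) * N(d1) - K * exp(-rT) * N(d2)
N(d1) = 0.53802558; N(d2) = 0.37768323
C = 9.8000 * 1.00000000 * 0.53802558 - 10.3100 * 0.99327273 * 0.37768323 = 1.4049


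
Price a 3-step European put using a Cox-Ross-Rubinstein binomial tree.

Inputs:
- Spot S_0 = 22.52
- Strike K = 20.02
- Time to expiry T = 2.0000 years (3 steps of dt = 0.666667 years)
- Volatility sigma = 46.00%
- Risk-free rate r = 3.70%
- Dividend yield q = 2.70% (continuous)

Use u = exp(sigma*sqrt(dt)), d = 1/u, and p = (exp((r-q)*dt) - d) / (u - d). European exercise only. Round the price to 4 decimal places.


Answer: Price = V(0,0) = 4.1537

Derivation:
dt = T/N = 0.666667
u = exp(sigma*sqrt(dt)) = 1.455848; d = 1/u = 0.686885
p = (exp((r-q)*dt) - d) / (u - d) = 0.415890
Discount per step: exp(-r*dt) = 0.975635
Stock lattice S(k, i) with i counting down-moves:
  k=0: S(0,0) = 22.5200
  k=1: S(1,0) = 32.7857; S(1,1) = 15.4686
  k=2: S(2,0) = 47.7310; S(2,1) = 22.5200; S(2,2) = 10.6252
  k=3: S(3,0) = 69.4890; S(3,1) = 32.7857; S(3,2) = 15.4686; S(3,3) = 7.2983
Terminal payoffs V(N, i) = max(K - S_T, 0):
  V(3,0) = 0.000000; V(3,1) = 0.000000; V(3,2) = 4.551350; V(3,3) = 12.721721
Backward induction: V(k, i) = exp(-r*dt) * [p * V(k+1, i) + (1-p) * V(k+1, i+1)].
  V(2,0) = exp(-r*dt) * [p*0.000000 + (1-p)*0.000000] = 0.000000
  V(2,1) = exp(-r*dt) * [p*0.000000 + (1-p)*4.551350] = 2.593715
  V(2,2) = exp(-r*dt) * [p*4.551350 + (1-p)*12.721721] = 9.096573
  V(1,0) = exp(-r*dt) * [p*0.000000 + (1-p)*2.593715] = 1.478102
  V(1,1) = exp(-r*dt) * [p*2.593715 + (1-p)*9.096573] = 6.236357
  V(0,0) = exp(-r*dt) * [p*1.478102 + (1-p)*6.236357] = 4.153714


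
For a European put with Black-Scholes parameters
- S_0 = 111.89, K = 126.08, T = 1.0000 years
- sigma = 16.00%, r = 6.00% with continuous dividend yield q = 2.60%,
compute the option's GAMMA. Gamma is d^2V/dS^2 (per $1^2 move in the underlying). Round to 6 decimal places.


Answer: Gamma = 0.019588

Derivation:
d1 = -0.4537523768; d2 = -0.6137523768
phi(d1) = 0.3599161674; exp(-qT) = 0.9743350896; exp(-rT) = 0.9417645336
Gamma = exp(-qT) * phi(d1) / (S * sigma * sqrt(T)) = 0.9743350896 * 0.3599161674 / (111.8900 * 0.1600 * 1.0000000000) = 0.019588


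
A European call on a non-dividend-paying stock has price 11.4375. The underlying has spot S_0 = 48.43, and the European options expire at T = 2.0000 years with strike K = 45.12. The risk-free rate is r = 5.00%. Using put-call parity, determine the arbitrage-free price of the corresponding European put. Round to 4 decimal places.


Answer: Put price = 3.8338

Derivation:
Put-call parity: C - P = S_0 * exp(-qT) - K * exp(-rT).
S_0 * exp(-qT) = 48.4300 * 1.00000000 = 48.43000000
K * exp(-rT) = 45.1200 * 0.90483742 = 40.82626430
P = C - S*exp(-qT) + K*exp(-rT)
P = 11.4375 - 48.43000000 + 40.82626430 = 3.8338


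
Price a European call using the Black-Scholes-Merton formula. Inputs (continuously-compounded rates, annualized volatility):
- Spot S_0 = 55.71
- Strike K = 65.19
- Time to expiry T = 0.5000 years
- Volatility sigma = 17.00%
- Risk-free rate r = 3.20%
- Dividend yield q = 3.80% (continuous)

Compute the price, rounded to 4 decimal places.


Answer: Price = 0.3021

Derivation:
d1 = (ln(S/K) + (r - q + 0.5*sigma^2) * T) / (sigma * sqrt(T)) = -1.27213850
d2 = d1 - sigma * sqrt(T) = -1.39234665
exp(-rT) = 0.98412732; exp(-qT) = 0.98117936
C = S_0 * exp(-qT) * N(d1) - K * exp(-rT) * N(d2)
N(d1) = 0.10166196; N(d2) = 0.08190873
C = 55.7100 * 0.98117936 * 0.10166196 - 65.1900 * 0.98412732 * 0.08190873 = 0.3021


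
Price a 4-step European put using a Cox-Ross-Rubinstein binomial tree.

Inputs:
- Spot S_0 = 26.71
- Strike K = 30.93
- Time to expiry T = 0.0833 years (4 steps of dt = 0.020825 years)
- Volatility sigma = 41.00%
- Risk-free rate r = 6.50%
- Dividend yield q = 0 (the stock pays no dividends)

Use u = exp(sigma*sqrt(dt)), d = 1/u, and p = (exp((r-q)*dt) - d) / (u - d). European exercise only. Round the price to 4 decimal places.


Answer: Price = V(0,0) = 4.2292

Derivation:
dt = T/N = 0.020825
u = exp(sigma*sqrt(dt)) = 1.060952; d = 1/u = 0.942550
p = (exp((r-q)*dt) - d) / (u - d) = 0.496653
Discount per step: exp(-r*dt) = 0.998647
Stock lattice S(k, i) with i counting down-moves:
  k=0: S(0,0) = 26.7100
  k=1: S(1,0) = 28.3380; S(1,1) = 25.1755
  k=2: S(2,0) = 30.0653; S(2,1) = 26.7100; S(2,2) = 23.7292
  k=3: S(3,0) = 31.8978; S(3,1) = 28.3380; S(3,2) = 25.1755; S(3,3) = 22.3659
  k=4: S(4,0) = 33.8421; S(4,1) = 30.0653; S(4,2) = 26.7100; S(4,3) = 23.7292; S(4,4) = 21.0810
Terminal payoffs V(N, i) = max(K - S_T, 0):
  V(4,0) = 0.000000; V(4,1) = 0.864716; V(4,2) = 4.220000; V(4,3) = 7.200835; V(4,4) = 9.849008
Backward induction: V(k, i) = exp(-r*dt) * [p * V(k+1, i) + (1-p) * V(k+1, i+1)].
  V(3,0) = exp(-r*dt) * [p*0.000000 + (1-p)*0.864716] = 0.434663
  V(3,1) = exp(-r*dt) * [p*0.864716 + (1-p)*4.220000] = 2.550134
  V(3,2) = exp(-r*dt) * [p*4.220000 + (1-p)*7.200835] = 5.712657
  V(3,3) = exp(-r*dt) * [p*7.200835 + (1-p)*9.849008] = 8.522242
  V(2,0) = exp(-r*dt) * [p*0.434663 + (1-p)*2.550134] = 1.497451
  V(2,1) = exp(-r*dt) * [p*2.550134 + (1-p)*5.712657] = 4.136378
  V(2,2) = exp(-r*dt) * [p*5.712657 + (1-p)*8.522242] = 7.117213
  V(1,0) = exp(-r*dt) * [p*1.497451 + (1-p)*4.136378] = 2.821925
  V(1,1) = exp(-r*dt) * [p*4.136378 + (1-p)*7.117213] = 5.629148
  V(0,0) = exp(-r*dt) * [p*2.821925 + (1-p)*5.629148] = 4.229204


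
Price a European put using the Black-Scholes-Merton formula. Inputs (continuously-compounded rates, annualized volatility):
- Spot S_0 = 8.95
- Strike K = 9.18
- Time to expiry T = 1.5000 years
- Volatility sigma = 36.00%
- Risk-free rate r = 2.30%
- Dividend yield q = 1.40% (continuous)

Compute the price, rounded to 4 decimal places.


d1 = (ln(S/K) + (r - q + 0.5*sigma^2) * T) / (sigma * sqrt(T)) = 0.19352404
d2 = d1 - sigma * sqrt(T) = -0.24738411
exp(-rT) = 0.96608834; exp(-qT) = 0.97921896
P = K * exp(-rT) * N(-d2) - S_0 * exp(-qT) * N(-d1)
N(-d1) = 0.42327429; N(-d2) = 0.59769452
P = 9.1800 * 0.96608834 * 0.59769452 - 8.9500 * 0.97921896 * 0.42327429 = 1.5912

Answer: Price = 1.5912


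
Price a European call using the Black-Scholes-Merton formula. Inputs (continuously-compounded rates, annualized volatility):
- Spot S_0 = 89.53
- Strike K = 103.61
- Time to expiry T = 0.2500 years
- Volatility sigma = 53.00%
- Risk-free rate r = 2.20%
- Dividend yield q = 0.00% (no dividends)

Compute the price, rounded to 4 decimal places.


d1 = (ln(S/K) + (r - q + 0.5*sigma^2) * T) / (sigma * sqrt(T)) = -0.39791542
d2 = d1 - sigma * sqrt(T) = -0.66291542
exp(-rT) = 0.99451510; exp(-qT) = 1.00000000
C = S_0 * exp(-qT) * N(d1) - K * exp(-rT) * N(d2)
N(d1) = 0.34534627; N(d2) = 0.25369236
C = 89.5300 * 1.00000000 * 0.34534627 - 103.6100 * 0.99451510 * 0.25369236 = 4.7780

Answer: Price = 4.7780


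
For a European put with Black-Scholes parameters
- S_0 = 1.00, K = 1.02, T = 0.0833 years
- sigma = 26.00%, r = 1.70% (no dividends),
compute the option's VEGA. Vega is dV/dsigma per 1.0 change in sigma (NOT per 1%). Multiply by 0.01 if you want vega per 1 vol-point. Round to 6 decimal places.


Answer: Vega = 0.112689

Derivation:
d1 = -0.2075010514; d2 = -0.2825415738
phi(d1) = 0.3904455030; exp(-qT) = 1.0000000000; exp(-rT) = 0.9985849022
Vega = S * exp(-qT) * phi(d1) * sqrt(T) = 1.0000 * 1.0000000000 * 0.3904455030 * 0.2886173938 = 0.112689


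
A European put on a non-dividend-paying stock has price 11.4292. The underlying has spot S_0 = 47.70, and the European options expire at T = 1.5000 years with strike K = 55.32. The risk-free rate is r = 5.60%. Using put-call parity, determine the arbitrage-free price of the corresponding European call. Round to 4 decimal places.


Put-call parity: C - P = S_0 * exp(-qT) - K * exp(-rT).
S_0 * exp(-qT) = 47.7000 * 1.00000000 = 47.70000000
K * exp(-rT) = 55.3200 * 0.91943126 = 50.86293709
C = P + S*exp(-qT) - K*exp(-rT)
C = 11.4292 + 47.70000000 - 50.86293709 = 8.2663

Answer: Call price = 8.2663


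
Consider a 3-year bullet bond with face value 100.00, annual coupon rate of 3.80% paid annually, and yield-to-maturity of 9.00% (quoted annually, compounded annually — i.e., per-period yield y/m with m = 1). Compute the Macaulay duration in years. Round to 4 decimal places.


Answer: Macaulay duration = 2.8829 years

Derivation:
Coupon per period c = face * coupon_rate / m = 3.800000
Periods per year m = 1; per-period yield y/m = 0.090000
Number of cashflows N = 3
Cashflows (t years, CF_t, discount factor 1/(1+y/m)^(m*t), PV):
  t = 1.0000: CF_t = 3.800000, DF = 0.917431, PV = 3.486239
  t = 2.0000: CF_t = 3.800000, DF = 0.841680, PV = 3.198384
  t = 3.0000: CF_t = 103.800000, DF = 0.772183, PV = 80.152645
Price P = sum_t PV_t = 86.837268
Macaulay numerator sum_t t * PV_t:
  t * PV_t at t = 1.0000: 3.486239
  t * PV_t at t = 2.0000: 6.396768
  t * PV_t at t = 3.0000: 240.457936
Macaulay duration D = (sum_t t * PV_t) / P = 250.340942 / 86.837268 = 2.882874


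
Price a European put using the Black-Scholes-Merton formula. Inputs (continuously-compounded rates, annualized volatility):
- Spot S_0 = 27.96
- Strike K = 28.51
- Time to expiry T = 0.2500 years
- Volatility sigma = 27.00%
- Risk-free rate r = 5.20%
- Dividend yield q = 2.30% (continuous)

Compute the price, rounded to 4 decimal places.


Answer: Price = 1.6825

Derivation:
d1 = (ln(S/K) + (r - q + 0.5*sigma^2) * T) / (sigma * sqrt(T)) = -0.02309249
d2 = d1 - sigma * sqrt(T) = -0.15809249
exp(-rT) = 0.98708414; exp(-qT) = 0.99426650
P = K * exp(-rT) * N(-d2) - S_0 * exp(-qT) * N(-d1)
N(-d1) = 0.50921175; N(-d2) = 0.56280804
P = 28.5100 * 0.98708414 * 0.56280804 - 27.9600 * 0.99426650 * 0.50921175 = 1.6825


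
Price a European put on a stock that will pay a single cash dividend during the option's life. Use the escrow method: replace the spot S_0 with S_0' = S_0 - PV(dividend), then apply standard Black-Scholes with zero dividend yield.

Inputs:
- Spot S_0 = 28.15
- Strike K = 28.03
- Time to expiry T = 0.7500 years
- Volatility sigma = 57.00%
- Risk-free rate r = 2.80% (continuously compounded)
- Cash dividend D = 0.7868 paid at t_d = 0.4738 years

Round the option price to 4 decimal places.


PV(D) = D * exp(-r * t_d) = 0.7868 * 0.98682121 = 0.77643093
S_0' = S_0 - PV(D) = 28.1500 - 0.77643093 = 27.37356907
d1 = (ln(S_0'/K) + (r + sigma^2/2)*T) / (sigma*sqrt(T)) = 0.24135277
d2 = d1 - sigma*sqrt(T) = -0.25228171
exp(-rT) = 0.97921896
N(-d1) = 0.40464086; N(-d2) = 0.59958834
P = K * exp(-rT) * N(-d2) - S_0' * N(-d1) = 28.0300 * 0.97921896 * 0.59958834 - 27.37356907 * 0.40464086 = 5.3807

Answer: Price = 5.3807


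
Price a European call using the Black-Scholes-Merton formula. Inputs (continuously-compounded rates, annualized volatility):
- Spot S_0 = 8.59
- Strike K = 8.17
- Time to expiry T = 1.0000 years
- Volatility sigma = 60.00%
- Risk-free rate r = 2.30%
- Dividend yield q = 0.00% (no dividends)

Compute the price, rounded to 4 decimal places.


d1 = (ln(S/K) + (r - q + 0.5*sigma^2) * T) / (sigma * sqrt(T)) = 0.42188305
d2 = d1 - sigma * sqrt(T) = -0.17811695
exp(-rT) = 0.97726248; exp(-qT) = 1.00000000
C = S_0 * exp(-qT) * N(d1) - K * exp(-rT) * N(d2)
N(d1) = 0.66344481; N(d2) = 0.42931556
C = 8.5900 * 1.00000000 * 0.66344481 - 8.1700 * 0.97726248 * 0.42931556 = 2.2712

Answer: Price = 2.2712


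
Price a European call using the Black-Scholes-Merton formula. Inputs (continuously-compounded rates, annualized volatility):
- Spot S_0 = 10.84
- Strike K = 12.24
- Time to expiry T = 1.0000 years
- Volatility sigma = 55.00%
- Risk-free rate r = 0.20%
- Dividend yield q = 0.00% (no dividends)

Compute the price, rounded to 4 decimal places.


d1 = (ln(S/K) + (r - q + 0.5*sigma^2) * T) / (sigma * sqrt(T)) = 0.05778858
d2 = d1 - sigma * sqrt(T) = -0.49221142
exp(-rT) = 0.99800200; exp(-qT) = 1.00000000
C = S_0 * exp(-qT) * N(d1) - K * exp(-rT) * N(d2)
N(d1) = 0.52304148; N(d2) = 0.31128495
C = 10.8400 * 1.00000000 * 0.52304148 - 12.2400 * 0.99800200 * 0.31128495 = 1.8673

Answer: Price = 1.8673


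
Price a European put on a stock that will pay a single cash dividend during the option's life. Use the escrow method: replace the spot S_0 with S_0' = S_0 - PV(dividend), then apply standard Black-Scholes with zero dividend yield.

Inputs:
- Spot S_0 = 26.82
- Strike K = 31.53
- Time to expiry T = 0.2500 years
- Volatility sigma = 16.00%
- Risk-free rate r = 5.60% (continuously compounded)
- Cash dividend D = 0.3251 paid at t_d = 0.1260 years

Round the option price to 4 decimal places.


PV(D) = D * exp(-r * t_d) = 0.3251 * 0.99296884 = 0.32281417
S_0' = S_0 - PV(D) = 26.8200 - 0.32281417 = 26.49718583
d1 = (ln(S_0'/K) + (r + sigma^2/2)*T) / (sigma*sqrt(T)) = -1.95876177
d2 = d1 - sigma*sqrt(T) = -2.03876177
exp(-rT) = 0.98609754
N(-d1) = 0.97492965; N(-d2) = 0.97926310
P = K * exp(-rT) * N(-d2) - S_0' * N(-d1) = 31.5300 * 0.98609754 * 0.97926310 - 26.49718583 * 0.97492965 = 4.6140

Answer: Price = 4.6140


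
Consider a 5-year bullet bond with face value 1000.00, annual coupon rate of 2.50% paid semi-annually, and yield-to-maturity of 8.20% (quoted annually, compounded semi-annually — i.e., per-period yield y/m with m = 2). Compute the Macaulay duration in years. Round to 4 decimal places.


Coupon per period c = face * coupon_rate / m = 12.500000
Periods per year m = 2; per-period yield y/m = 0.041000
Number of cashflows N = 10
Cashflows (t years, CF_t, discount factor 1/(1+y/m)^(m*t), PV):
  t = 0.5000: CF_t = 12.500000, DF = 0.960615, PV = 12.007685
  t = 1.0000: CF_t = 12.500000, DF = 0.922781, PV = 11.534760
  t = 1.5000: CF_t = 12.500000, DF = 0.886437, PV = 11.080461
  t = 2.0000: CF_t = 12.500000, DF = 0.851524, PV = 10.644055
  t = 2.5000: CF_t = 12.500000, DF = 0.817987, PV = 10.224836
  t = 3.0000: CF_t = 12.500000, DF = 0.785770, PV = 9.822129
  t = 3.5000: CF_t = 12.500000, DF = 0.754823, PV = 9.435282
  t = 4.0000: CF_t = 12.500000, DF = 0.725094, PV = 9.063672
  t = 4.5000: CF_t = 12.500000, DF = 0.696536, PV = 8.706697
  t = 5.0000: CF_t = 1012.500000, DF = 0.669103, PV = 677.466363
Price P = sum_t PV_t = 769.985940
Macaulay numerator sum_t t * PV_t:
  t * PV_t at t = 0.5000: 6.003842
  t * PV_t at t = 1.0000: 11.534760
  t * PV_t at t = 1.5000: 16.620691
  t * PV_t at t = 2.0000: 21.288109
  t * PV_t at t = 2.5000: 25.562091
  t * PV_t at t = 3.0000: 29.466387
  t * PV_t at t = 3.5000: 33.023489
  t * PV_t at t = 4.0000: 36.254688
  t * PV_t at t = 4.5000: 39.180138
  t * PV_t at t = 5.0000: 3387.331814
Macaulay duration D = (sum_t t * PV_t) / P = 3606.266010 / 769.985940 = 4.683548

Answer: Macaulay duration = 4.6835 years


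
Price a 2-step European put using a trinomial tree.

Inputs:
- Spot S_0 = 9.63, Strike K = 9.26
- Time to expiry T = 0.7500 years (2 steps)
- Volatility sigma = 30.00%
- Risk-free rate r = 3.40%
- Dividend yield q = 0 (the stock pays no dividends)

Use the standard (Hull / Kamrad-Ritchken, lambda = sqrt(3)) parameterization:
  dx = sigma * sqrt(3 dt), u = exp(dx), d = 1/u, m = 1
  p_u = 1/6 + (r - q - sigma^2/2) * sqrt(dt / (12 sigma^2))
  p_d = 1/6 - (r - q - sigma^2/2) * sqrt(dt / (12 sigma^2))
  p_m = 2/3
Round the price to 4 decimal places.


Answer: Price = V(0,0) = 0.6291

Derivation:
dt = T/N = 0.375000; dx = sigma*sqrt(3*dt) = 0.318198
u = exp(dx) = 1.374648; d = 1/u = 0.727459
p_u = 0.160185, p_m = 0.666667, p_d = 0.173148
Discount per step: exp(-r*dt) = 0.987331
Stock lattice S(k, j) with j the centered position index:
  k=0: S(0,+0) = 9.6300
  k=1: S(1,-1) = 7.0054; S(1,+0) = 9.6300; S(1,+1) = 13.2379
  k=2: S(2,-2) = 5.0962; S(2,-1) = 7.0054; S(2,+0) = 9.6300; S(2,+1) = 13.2379; S(2,+2) = 18.1974
Terminal payoffs V(N, j) = max(K - S_T, 0):
  V(2,-2) = 4.163841; V(2,-1) = 2.254573; V(2,+0) = 0.000000; V(2,+1) = 0.000000; V(2,+2) = 0.000000
Backward induction: V(k, j) = exp(-r*dt) * [p_u * V(k+1, j+1) + p_m * V(k+1, j) + p_d * V(k+1, j-1)]
  V(1,-1) = exp(-r*dt) * [p_u*0.000000 + p_m*2.254573 + p_d*4.163841] = 2.195835
  V(1,+0) = exp(-r*dt) * [p_u*0.000000 + p_m*0.000000 + p_d*2.254573] = 0.385430
  V(1,+1) = exp(-r*dt) * [p_u*0.000000 + p_m*0.000000 + p_d*0.000000] = 0.000000
  V(0,+0) = exp(-r*dt) * [p_u*0.000000 + p_m*0.385430 + p_d*2.195835] = 0.629087


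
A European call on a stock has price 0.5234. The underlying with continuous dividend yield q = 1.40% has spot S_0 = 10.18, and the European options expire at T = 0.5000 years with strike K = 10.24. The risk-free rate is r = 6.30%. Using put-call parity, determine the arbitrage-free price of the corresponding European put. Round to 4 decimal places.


Put-call parity: C - P = S_0 * exp(-qT) - K * exp(-rT).
S_0 * exp(-qT) = 10.1800 * 0.99302444 = 10.10898883
K * exp(-rT) = 10.2400 * 0.96899096 = 9.92246739
P = C - S*exp(-qT) + K*exp(-rT)
P = 0.5234 - 10.10898883 + 9.92246739 = 0.3369

Answer: Put price = 0.3369


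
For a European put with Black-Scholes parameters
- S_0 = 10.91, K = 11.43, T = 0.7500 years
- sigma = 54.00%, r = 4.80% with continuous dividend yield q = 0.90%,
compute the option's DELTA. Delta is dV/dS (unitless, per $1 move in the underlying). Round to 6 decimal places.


d1 = 0.1968087037; d2 = -0.2708450143
phi(d1) = 0.3912903677; exp(-qT) = 0.9932727301; exp(-rT) = 0.9646402935
N(-d1) = 0.4219886199
Delta = -exp(-qT) * N(-d1) = -0.9932727301 * 0.4219886199 = -0.419150

Answer: Delta = -0.419150


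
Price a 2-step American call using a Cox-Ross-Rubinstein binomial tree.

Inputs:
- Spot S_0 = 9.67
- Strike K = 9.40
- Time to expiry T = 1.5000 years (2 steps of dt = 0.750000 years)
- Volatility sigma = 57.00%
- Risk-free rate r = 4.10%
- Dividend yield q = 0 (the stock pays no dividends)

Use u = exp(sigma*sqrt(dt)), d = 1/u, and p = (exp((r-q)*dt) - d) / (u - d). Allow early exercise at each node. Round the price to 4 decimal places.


dt = T/N = 0.750000
u = exp(sigma*sqrt(dt)) = 1.638260; d = 1/u = 0.610404
p = (exp((r-q)*dt) - d) / (u - d) = 0.409419
Discount per step: exp(-r*dt) = 0.969718
Stock lattice S(k, i) with i counting down-moves:
  k=0: S(0,0) = 9.6700
  k=1: S(1,0) = 15.8420; S(1,1) = 5.9026
  k=2: S(2,0) = 25.9533; S(2,1) = 9.6700; S(2,2) = 3.6030
Terminal payoffs V(N, i) = max(S_T - K, 0):
  V(2,0) = 16.553261; V(2,1) = 0.270000; V(2,2) = 0.000000
Backward induction: V(k, i) = exp(-r*dt) * [p * V(k+1, i) + (1-p) * V(k+1, i+1)]; then take max(V_cont, immediate exercise) for American.
  V(1,0) = exp(-r*dt) * [p*16.553261 + (1-p)*0.270000] = 6.726622; exercise = 6.441971; V(1,0) = max -> 6.726622
  V(1,1) = exp(-r*dt) * [p*0.270000 + (1-p)*0.000000] = 0.107196; exercise = 0.000000; V(1,1) = max -> 0.107196
  V(0,0) = exp(-r*dt) * [p*6.726622 + (1-p)*0.107196] = 2.732001; exercise = 0.270000; V(0,0) = max -> 2.732001

Answer: Price = V(0,0) = 2.7320
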